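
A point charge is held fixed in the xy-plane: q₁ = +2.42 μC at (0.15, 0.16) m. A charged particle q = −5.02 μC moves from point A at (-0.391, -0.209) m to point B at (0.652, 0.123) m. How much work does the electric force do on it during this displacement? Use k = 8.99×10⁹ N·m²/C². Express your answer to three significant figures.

0.0502 J

The work done by the electric force is W_field = −ΔU = −q(V_B − V_A) = q(V_A − V_B).
At A: distance to the source charge is 0.655 m; V_A = kq₁/r = 3.32×10⁴ V.
At B: distance to the source charge is 0.503 m; V_B = kq₁/r = 4.32×10⁴ V.
ΔV = V_B − V_A = 1.00×10⁴ V.
W_field = −qΔV = −(-5.02×10⁻⁶ C)(1.00×10⁴ V) = 0.0502 J.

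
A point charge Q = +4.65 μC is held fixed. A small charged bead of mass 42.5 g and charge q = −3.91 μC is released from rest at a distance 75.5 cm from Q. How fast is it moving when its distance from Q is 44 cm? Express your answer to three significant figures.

Only the electrostatic force acts, so mechanical energy is conserved: ½mv² = U₁ − U₂ = kQq(1/r₁ − 1/r₂).
U₁ − U₂ = (8.99×10⁹ N·m²/C²)(4.65×10⁻⁶ C)(-3.91×10⁻⁶ C)(1/0.755 − 1/0.440) = 0.155 J.
v = √(2·0.155/0.0425) = 2.70 m/s.

2.70 m/s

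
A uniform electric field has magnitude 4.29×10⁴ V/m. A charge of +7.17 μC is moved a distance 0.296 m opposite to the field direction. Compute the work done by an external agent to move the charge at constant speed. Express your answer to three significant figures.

The potential change for a displacement 0.296 m opposite to the field direction is ΔV = +Ed = 1.27×10⁴ V.
W_ext = qΔV = 0.0910 J.

0.0910 J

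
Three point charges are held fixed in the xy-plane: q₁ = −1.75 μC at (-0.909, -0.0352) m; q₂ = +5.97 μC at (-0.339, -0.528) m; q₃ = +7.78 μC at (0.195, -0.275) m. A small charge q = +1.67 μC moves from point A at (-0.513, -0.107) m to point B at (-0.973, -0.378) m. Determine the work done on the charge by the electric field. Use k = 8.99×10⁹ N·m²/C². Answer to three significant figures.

0.130 J

The work done by the electric force is W_field = −ΔU = −q(V_B − V_A) = q(V_A − V_B).
At A: distances to the source charges are 0.402 m, 0.456 m, 0.728 m; V_A = Σ kqᵢ/rᵢ = 1.75×10⁵ V.
At B: distances to the source charges are 0.349 m, 0.652 m, 1.17 m; V_B = Σ kqᵢ/rᵢ = 9.69×10⁴ V.
ΔV = V_B − V_A = -7.79×10⁴ V.
W_field = −qΔV = −(1.67×10⁻⁶ C)(-7.79×10⁴ V) = 0.130 J.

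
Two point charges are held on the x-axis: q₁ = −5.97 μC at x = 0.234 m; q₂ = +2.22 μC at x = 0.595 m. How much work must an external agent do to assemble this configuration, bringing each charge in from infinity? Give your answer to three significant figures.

-0.330 J

The work to assemble the configuration equals its total potential energy, U = Σ kqᵢqⱼ/rᵢⱼ over all pairs.
Pair separations: r₁₂ = 0.361 m.
U = (-0.330) = -0.330 J.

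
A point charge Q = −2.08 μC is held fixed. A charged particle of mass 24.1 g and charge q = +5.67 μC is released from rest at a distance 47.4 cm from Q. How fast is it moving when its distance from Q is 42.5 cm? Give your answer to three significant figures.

Only the electrostatic force acts, so mechanical energy is conserved: ½mv² = U₁ − U₂ = kQq(1/r₁ − 1/r₂).
U₁ − U₂ = (8.99×10⁹ N·m²/C²)(-2.08×10⁻⁶ C)(5.67×10⁻⁶ C)(1/0.474 − 1/0.425) = 0.0258 J.
v = √(2·0.0258/0.0241) = 1.46 m/s.

1.46 m/s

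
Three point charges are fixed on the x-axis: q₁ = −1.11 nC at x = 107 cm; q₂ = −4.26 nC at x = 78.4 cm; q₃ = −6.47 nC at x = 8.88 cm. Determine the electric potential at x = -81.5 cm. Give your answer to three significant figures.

-93.6 V

Electric potential is a scalar, so the contributions from each charge add algebraically: V = Σ kqᵢ/rᵢ.
Distances from the field point to each charge: r₁ = 1.89 m, r₂ = 1.60 m, r₃ = 0.904 m.
V = k[(-1.11×10⁻⁹)/(1.89) + (-4.26×10⁻⁹)/(1.60) + (-6.47×10⁻⁹)/(0.904)] = -93.6 V.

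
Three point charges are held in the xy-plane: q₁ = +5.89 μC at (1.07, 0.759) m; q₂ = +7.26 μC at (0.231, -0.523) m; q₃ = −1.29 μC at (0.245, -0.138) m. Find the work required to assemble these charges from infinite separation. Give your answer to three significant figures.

The assembly work is the sum of pairwise potential energies, U = Σ_{i<j} kqᵢqⱼ/rᵢⱼ.
Pair separations: r₁₂ = 1.53 m, r₁₃ = 1.22 m, r₂₃ = 0.385 m.
U = (0.251) + (-0.0560) + (-0.219) = -0.0237 J.

-0.0237 J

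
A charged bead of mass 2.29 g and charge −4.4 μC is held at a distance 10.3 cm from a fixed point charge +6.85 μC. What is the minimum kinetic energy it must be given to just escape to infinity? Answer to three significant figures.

To just escape, total mechanical energy must reach zero at infinity: ½mv²_min + U = 0, so ½mv²_min = −U = |kQq|/r.
|U| = |kQq|/r = (8.99×10⁹ N·m²/C²)(6.85×10⁻⁶)(4.40×10⁻⁶)/(0.103) = 2.63 J.

2.63 J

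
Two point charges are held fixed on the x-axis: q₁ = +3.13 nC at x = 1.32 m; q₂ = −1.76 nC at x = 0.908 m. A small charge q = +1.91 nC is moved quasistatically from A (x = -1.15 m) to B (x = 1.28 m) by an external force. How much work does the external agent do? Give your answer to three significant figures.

For quasistatic motion the external work equals the change in potential energy: W_ext = qΔV = q(V_B − V_A).
At A: distances to the source charges are 2.47 m, 2.06 m; V_A = Σ kqᵢ/rᵢ = 3.70 V.
At B: distances to the source charges are 0.0400 m, 0.372 m; V_B = Σ kqᵢ/rᵢ = 661 V.
ΔV = V_B − V_A = 657 V.
W_ext = qΔV = (1.91×10⁻⁹ C)(657 V) = 1.26×10⁻⁶ J.

1.26×10⁻⁶ J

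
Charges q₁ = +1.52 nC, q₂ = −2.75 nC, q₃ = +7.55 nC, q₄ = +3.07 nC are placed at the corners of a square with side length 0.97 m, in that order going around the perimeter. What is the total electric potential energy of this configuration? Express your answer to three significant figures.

The assembly work is the sum of pairwise potential energies, U = Σ_{i<j} kqᵢqⱼ/rᵢⱼ.
The four side pairs have separation 0.970 m and the two diagonal pairs 1.37 m.
Summing all 6 pair terms gives U = 4.68×10⁻⁸ J.

4.68×10⁻⁸ J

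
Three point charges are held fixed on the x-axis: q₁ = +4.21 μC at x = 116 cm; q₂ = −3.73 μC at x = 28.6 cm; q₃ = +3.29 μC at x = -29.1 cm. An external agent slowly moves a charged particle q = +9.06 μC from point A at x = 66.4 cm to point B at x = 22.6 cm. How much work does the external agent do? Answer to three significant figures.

-4.35 J

For quasistatic motion the external work equals the change in potential energy: W_ext = qΔV = q(V_B − V_A).
At A: distances to the source charges are 0.496 m, 0.378 m, 0.955 m; V_A = Σ kqᵢ/rᵢ = 1.86×10⁴ V.
At B: distances to the source charges are 0.934 m, 0.0600 m, 0.517 m; V_B = Σ kqᵢ/rᵢ = -4.61×10⁵ V.
ΔV = V_B − V_A = -4.80×10⁵ V.
W_ext = qΔV = (9.06×10⁻⁶ C)(-4.80×10⁵ V) = -4.35 J.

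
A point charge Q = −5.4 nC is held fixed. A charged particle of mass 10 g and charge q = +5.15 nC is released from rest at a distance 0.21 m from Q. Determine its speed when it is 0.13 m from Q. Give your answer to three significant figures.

0.0121 m/s

Only the electrostatic force acts, so mechanical energy is conserved: ½mv² = U₁ − U₂ = kQq(1/r₁ − 1/r₂).
U₁ − U₂ = (8.99×10⁹ N·m²/C²)(-5.40×10⁻⁹ C)(5.15×10⁻⁹ C)(1/0.210 − 1/0.130) = 7.33×10⁻⁷ J.
v = √(2·7.33×10⁻⁷/0.0100) = 0.0121 m/s.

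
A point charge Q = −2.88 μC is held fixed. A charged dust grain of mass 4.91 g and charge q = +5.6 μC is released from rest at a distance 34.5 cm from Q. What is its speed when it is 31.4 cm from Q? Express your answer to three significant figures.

4.11 m/s

Only the electrostatic force acts, so mechanical energy is conserved: ½mv² = U₁ − U₂ = kQq(1/r₁ − 1/r₂).
U₁ − U₂ = (8.99×10⁹ N·m²/C²)(-2.88×10⁻⁶ C)(5.60×10⁻⁶ C)(1/0.345 − 1/0.314) = 0.0415 J.
v = √(2·0.0415/4.91×10⁻³) = 4.11 m/s.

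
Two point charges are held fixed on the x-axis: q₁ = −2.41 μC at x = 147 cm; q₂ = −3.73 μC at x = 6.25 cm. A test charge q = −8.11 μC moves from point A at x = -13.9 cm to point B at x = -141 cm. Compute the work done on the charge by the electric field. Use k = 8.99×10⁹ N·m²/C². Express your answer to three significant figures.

1.21 J

The work done by the electric force is W_field = −ΔU = −q(V_B − V_A) = q(V_A − V_B).
At A: distances to the source charges are 1.61 m, 0.202 m; V_A = Σ kqᵢ/rᵢ = -1.80×10⁵ V.
At B: distances to the source charges are 2.88 m, 1.47 m; V_B = Σ kqᵢ/rᵢ = -3.03×10⁴ V.
ΔV = V_B − V_A = 1.50×10⁵ V.
W_field = −qΔV = −(-8.11×10⁻⁶ C)(1.50×10⁵ V) = 1.21 J.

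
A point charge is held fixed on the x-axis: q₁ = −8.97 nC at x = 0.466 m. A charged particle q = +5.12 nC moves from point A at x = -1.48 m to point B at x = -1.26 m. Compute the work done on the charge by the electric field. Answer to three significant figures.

2.70×10⁻⁸ J

The work done by the electric force is W_field = −ΔU = −q(V_B − V_A) = q(V_A − V_B).
At A: distance to the source charge is 1.95 m; V_A = kq₁/r = -41.4 V.
At B: distance to the source charge is 1.73 m; V_B = kq₁/r = -46.7 V.
ΔV = V_B − V_A = -5.28 V.
W_field = −qΔV = −(5.12×10⁻⁹ C)(-5.28 V) = 2.70×10⁻⁸ J.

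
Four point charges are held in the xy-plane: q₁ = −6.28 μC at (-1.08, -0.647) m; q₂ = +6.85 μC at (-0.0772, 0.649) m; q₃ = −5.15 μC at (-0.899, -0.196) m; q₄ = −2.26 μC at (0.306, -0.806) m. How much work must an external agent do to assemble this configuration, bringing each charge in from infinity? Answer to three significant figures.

0.170 J

The assembly work is the sum of pairwise potential energies, U = Σ_{i<j} kqᵢqⱼ/rᵢⱼ.
Pair separations: r₁₂ = 1.64 m, r₁₃ = 0.486 m, r₁₄ = 1.40 m, r₂₃ = 1.18 m, r₂₄ = 1.50 m, r₃₄ = 1.35 m.
Summing all 6 pair terms gives U = 0.170 J.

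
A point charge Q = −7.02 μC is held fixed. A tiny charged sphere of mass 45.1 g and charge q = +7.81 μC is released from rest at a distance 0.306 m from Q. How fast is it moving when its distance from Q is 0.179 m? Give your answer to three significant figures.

7.12 m/s

Only the electrostatic force acts, so mechanical energy is conserved: ½mv² = U₁ − U₂ = kQq(1/r₁ − 1/r₂).
U₁ − U₂ = (8.99×10⁹ N·m²/C²)(-7.02×10⁻⁶ C)(7.81×10⁻⁶ C)(1/0.306 − 1/0.179) = 1.14 J.
v = √(2·1.14/0.0451) = 7.12 m/s.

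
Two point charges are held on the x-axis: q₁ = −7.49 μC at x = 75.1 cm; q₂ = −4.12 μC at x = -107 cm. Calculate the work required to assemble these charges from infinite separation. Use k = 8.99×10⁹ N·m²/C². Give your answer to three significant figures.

0.152 J

The assembly work is the sum of pairwise potential energies, U = Σ_{i<j} kqᵢqⱼ/rᵢⱼ.
Pair separations: r₁₂ = 1.82 m.
U = (0.152) = 0.152 J.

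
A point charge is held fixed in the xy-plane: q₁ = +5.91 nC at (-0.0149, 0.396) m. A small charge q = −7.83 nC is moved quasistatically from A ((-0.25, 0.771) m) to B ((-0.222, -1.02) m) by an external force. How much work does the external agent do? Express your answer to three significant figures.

For quasistatic motion the external work equals the change in potential energy: W_ext = qΔV = q(V_B − V_A).
At A: distance to the source charge is 0.443 m; V_A = kq₁/r = 120 V.
At B: distance to the source charge is 1.43 m; V_B = kq₁/r = 37.1 V.
ΔV = V_B − V_A = -82.9 V.
W_ext = qΔV = (-7.83×10⁻⁹ C)(-82.9 V) = 6.49×10⁻⁷ J.

6.49×10⁻⁷ J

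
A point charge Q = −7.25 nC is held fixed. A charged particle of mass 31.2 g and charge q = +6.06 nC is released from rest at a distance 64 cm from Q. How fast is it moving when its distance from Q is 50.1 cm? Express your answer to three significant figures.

Only the electrostatic force acts, so mechanical energy is conserved: ½mv² = U₁ − U₂ = kQq(1/r₁ − 1/r₂).
U₁ − U₂ = (8.99×10⁹ N·m²/C²)(-7.25×10⁻⁹ C)(6.06×10⁻⁹ C)(1/0.640 − 1/0.501) = 1.71×10⁻⁷ J.
v = √(2·1.71×10⁻⁷/0.0312) = 3.31×10⁻³ m/s.

3.31×10⁻³ m/s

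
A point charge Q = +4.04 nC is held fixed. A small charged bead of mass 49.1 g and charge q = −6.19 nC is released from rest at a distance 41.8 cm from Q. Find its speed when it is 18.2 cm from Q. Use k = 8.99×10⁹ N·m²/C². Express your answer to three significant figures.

5.33×10⁻³ m/s

Only the electrostatic force acts, so mechanical energy is conserved: ½mv² = U₁ − U₂ = kQq(1/r₁ − 1/r₂).
U₁ − U₂ = (8.99×10⁹ N·m²/C²)(4.04×10⁻⁹ C)(-6.19×10⁻⁹ C)(1/0.418 − 1/0.182) = 6.97×10⁻⁷ J.
v = √(2·6.97×10⁻⁷/0.0491) = 5.33×10⁻³ m/s.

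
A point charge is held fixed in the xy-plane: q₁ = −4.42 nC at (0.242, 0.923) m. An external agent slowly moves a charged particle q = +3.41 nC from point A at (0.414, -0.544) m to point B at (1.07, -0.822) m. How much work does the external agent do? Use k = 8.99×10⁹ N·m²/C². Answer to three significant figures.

2.16×10⁻⁸ J

For quasistatic motion the external work equals the change in potential energy: W_ext = qΔV = q(V_B − V_A).
At A: distance to the source charge is 1.48 m; V_A = kq₁/r = -26.9 V.
At B: distance to the source charge is 1.93 m; V_B = kq₁/r = -20.6 V.
ΔV = V_B − V_A = 6.33 V.
W_ext = qΔV = (3.41×10⁻⁹ C)(6.33 V) = 2.16×10⁻⁸ J.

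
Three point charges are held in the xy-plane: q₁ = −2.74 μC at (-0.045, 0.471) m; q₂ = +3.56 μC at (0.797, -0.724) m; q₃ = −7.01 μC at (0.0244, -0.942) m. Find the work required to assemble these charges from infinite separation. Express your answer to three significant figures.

The assembly work is the sum of pairwise potential energies, U = Σ_{i<j} kqᵢqⱼ/rᵢⱼ.
Pair separations: r₁₂ = 1.46 m, r₁₃ = 1.41 m, r₂₃ = 0.803 m.
U = (-0.0600) + (0.122) + (-0.279) = -0.217 J.

-0.217 J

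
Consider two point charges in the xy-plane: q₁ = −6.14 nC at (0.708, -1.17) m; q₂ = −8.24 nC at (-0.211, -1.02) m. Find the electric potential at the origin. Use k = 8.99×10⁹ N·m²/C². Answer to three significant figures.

Electric potential is a scalar, so the contributions from each charge add algebraically: V = Σ kqᵢ/rᵢ.
Distances from the field point to each charge: r₁ = 1.37 m, r₂ = 1.04 m.
V = k[(-6.14×10⁻⁹)/(1.37) + (-8.24×10⁻⁹)/(1.04)] = -111 V.

-111 V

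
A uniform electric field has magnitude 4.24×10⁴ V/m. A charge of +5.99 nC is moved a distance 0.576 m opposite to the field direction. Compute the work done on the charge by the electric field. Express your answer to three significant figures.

-1.46×10⁻⁴ J

The potential change for a displacement 0.576 m opposite to the field direction is ΔV = +Ed = 2.44×10⁴ V.
W_field = −qΔV = -1.46×10⁻⁴ J.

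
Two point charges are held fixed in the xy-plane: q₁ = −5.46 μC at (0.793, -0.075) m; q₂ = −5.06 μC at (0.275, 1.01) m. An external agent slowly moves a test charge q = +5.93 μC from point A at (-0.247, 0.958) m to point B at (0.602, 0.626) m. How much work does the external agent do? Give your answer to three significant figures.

For quasistatic motion the external work equals the change in potential energy: W_ext = qΔV = q(V_B − V_A).
At A: distances to the source charges are 1.47 m, 0.525 m; V_A = Σ kqᵢ/rᵢ = -1.20×10⁵ V.
At B: distances to the source charges are 0.727 m, 0.504 m; V_B = Σ kqᵢ/rᵢ = -1.58×10⁵ V.
ΔV = V_B − V_A = -3.75×10⁴ V.
W_ext = qΔV = (5.93×10⁻⁶ C)(-3.75×10⁴ V) = -0.223 J.

-0.223 J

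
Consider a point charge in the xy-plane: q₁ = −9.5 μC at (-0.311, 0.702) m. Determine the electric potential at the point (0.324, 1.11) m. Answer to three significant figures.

Electric potential is a scalar, so the contributions from each charge add algebraically: V = Σ kqᵢ/rᵢ.
Distances from the field point to each charge: r₁ = 0.755 m.
V = k[(-9.50×10⁻⁶)/(0.755)] = -1.13×10⁵ V.

-1.13×10⁵ V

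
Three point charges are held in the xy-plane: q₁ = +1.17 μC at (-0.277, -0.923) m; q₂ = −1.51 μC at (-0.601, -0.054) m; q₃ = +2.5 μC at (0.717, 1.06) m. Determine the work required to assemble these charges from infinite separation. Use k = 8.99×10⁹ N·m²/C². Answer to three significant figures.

-0.0249 J

The work to assemble the configuration equals its total potential energy, U = Σ kqᵢqⱼ/rᵢⱼ over all pairs.
Pair separations: r₁₂ = 0.927 m, r₁₃ = 2.22 m, r₂₃ = 1.73 m.
U = (-0.0171) + (0.0119) + (-0.0197) = -0.0249 J.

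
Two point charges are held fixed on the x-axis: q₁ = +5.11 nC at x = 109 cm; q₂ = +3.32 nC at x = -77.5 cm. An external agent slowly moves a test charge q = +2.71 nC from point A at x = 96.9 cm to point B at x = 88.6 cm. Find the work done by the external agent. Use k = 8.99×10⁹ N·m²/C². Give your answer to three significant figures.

For quasistatic motion the external work equals the change in potential energy: W_ext = qΔV = q(V_B − V_A).
At A: distances to the source charges are 0.121 m, 1.74 m; V_A = Σ kqᵢ/rᵢ = 397 V.
At B: distances to the source charges are 0.204 m, 1.66 m; V_B = Σ kqᵢ/rᵢ = 243 V.
ΔV = V_B − V_A = -154 V.
W_ext = qΔV = (2.71×10⁻⁹ C)(-154 V) = -4.16×10⁻⁷ J.

-4.16×10⁻⁷ J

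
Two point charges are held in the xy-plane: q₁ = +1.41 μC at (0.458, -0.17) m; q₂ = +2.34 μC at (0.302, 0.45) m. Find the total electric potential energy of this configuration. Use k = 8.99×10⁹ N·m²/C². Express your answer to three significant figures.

0.0464 J

The work to assemble the configuration equals its total potential energy, U = Σ kqᵢqⱼ/rᵢⱼ over all pairs.
Pair separations: r₁₂ = 0.639 m.
U = (0.0464) = 0.0464 J.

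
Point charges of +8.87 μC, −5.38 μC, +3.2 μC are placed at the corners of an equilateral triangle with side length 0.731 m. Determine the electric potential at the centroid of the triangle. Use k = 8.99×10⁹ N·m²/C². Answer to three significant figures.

1.43×10⁵ V

The total potential is the scalar sum of each charge's contribution, V = Σ kqᵢ/rᵢ.
The distance from each vertex to the centroid is a/√3 = 0.422 m.
V = k[(8.87×10⁻⁶)/(0.422) + (-5.38×10⁻⁶)/(0.422) + (3.20×10⁻⁶)/(0.422)] = 1.43×10⁵ V.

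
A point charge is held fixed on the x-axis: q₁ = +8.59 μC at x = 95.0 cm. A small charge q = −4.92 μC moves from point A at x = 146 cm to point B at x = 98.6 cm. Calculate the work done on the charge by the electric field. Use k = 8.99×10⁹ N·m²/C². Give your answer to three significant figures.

9.81 J

The work done by the electric force is W_field = −ΔU = −q(V_B − V_A) = q(V_A − V_B).
At A: distance to the source charge is 0.510 m; V_A = kq₁/r = 1.51×10⁵ V.
At B: distance to the source charge is 0.0360 m; V_B = kq₁/r = 2.15×10⁶ V.
ΔV = V_B − V_A = 1.99×10⁶ V.
W_field = −qΔV = −(-4.92×10⁻⁶ C)(1.99×10⁶ V) = 9.81 J.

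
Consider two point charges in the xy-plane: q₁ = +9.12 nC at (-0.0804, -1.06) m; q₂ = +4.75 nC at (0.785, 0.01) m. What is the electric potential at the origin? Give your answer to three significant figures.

132 V

Electric potential is a scalar, so the contributions from each charge add algebraically: V = Σ kqᵢ/rᵢ.
Distances from the field point to each charge: r₁ = 1.06 m, r₂ = 0.785 m.
V = k[(9.12×10⁻⁹)/(1.06) + (4.75×10⁻⁹)/(0.785)] = 132 V.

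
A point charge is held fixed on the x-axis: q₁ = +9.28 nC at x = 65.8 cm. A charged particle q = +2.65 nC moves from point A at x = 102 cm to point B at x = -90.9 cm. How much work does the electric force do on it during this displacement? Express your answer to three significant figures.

4.70×10⁻⁷ J

The work done by the electric force is W_field = −ΔU = −q(V_B − V_A) = q(V_A − V_B).
At A: distance to the source charge is 0.362 m; V_A = kq₁/r = 230 V.
At B: distance to the source charge is 1.57 m; V_B = kq₁/r = 53.2 V.
ΔV = V_B − V_A = -177 V.
W_field = −qΔV = −(2.65×10⁻⁹ C)(-177 V) = 4.70×10⁻⁷ J.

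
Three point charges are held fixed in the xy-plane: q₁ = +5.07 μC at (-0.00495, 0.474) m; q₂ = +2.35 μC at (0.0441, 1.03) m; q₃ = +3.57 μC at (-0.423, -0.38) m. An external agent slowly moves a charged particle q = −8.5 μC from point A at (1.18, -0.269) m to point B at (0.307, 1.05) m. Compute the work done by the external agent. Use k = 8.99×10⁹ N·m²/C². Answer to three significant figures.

For quasistatic motion the external work equals the change in potential energy: W_ext = qΔV = q(V_B − V_A).
At A: distances to the source charges are 1.40 m, 1.73 m, 1.61 m; V_A = Σ kqᵢ/rᵢ = 6.48×10⁴ V.
At B: distances to the source charges are 0.655 m, 0.264 m, 1.61 m; V_B = Σ kqᵢ/rᵢ = 1.70×10⁵ V.
ΔV = V_B − V_A = 1.05×10⁵ V.
W_ext = qΔV = (-8.50×10⁻⁶ C)(1.05×10⁵ V) = -0.892 J.

-0.892 J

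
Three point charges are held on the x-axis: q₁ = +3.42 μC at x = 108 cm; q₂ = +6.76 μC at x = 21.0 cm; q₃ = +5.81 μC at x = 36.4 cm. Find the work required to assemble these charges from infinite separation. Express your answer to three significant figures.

2.78 J

The assembly work is the sum of pairwise potential energies, U = Σ_{i<j} kqᵢqⱼ/rᵢⱼ.
Pair separations: r₁₂ = 0.870 m, r₁₃ = 0.716 m, r₂₃ = 0.154 m.
U = (0.239) + (0.249) + (2.29) = 2.78 J.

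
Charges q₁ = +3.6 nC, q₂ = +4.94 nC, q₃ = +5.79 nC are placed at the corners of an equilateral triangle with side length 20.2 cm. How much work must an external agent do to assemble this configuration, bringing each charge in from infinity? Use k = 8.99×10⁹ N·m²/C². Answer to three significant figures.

2.99×10⁻⁶ J

The work to assemble the configuration equals its total potential energy, U = Σ kqᵢqⱼ/rᵢⱼ over all pairs.
All three pair separations equal the side length, 0.202 m.
U = (7.91×10⁻⁷) + (9.28×10⁻⁷) + (1.27×10⁻⁶) = 2.99×10⁻⁶ J.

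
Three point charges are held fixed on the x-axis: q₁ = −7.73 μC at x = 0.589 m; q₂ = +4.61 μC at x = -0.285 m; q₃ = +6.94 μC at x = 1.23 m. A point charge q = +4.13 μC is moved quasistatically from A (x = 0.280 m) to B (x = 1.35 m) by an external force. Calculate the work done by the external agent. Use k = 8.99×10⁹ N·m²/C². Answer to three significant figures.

For quasistatic motion the external work equals the change in potential energy: W_ext = qΔV = q(V_B − V_A).
At A: distances to the source charges are 0.309 m, 0.565 m, 0.950 m; V_A = Σ kqᵢ/rᵢ = -8.59×10⁴ V.
At B: distances to the source charges are 0.761 m, 1.64 m, 0.120 m; V_B = Σ kqᵢ/rᵢ = 4.54×10⁵ V.
ΔV = V_B − V_A = 5.40×10⁵ V.
W_ext = qΔV = (4.13×10⁻⁶ C)(5.40×10⁵ V) = 2.23 J.

2.23 J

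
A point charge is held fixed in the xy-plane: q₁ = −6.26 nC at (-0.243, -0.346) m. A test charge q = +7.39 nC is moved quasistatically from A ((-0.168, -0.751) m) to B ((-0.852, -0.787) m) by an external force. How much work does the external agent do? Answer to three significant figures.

For quasistatic motion the external work equals the change in potential energy: W_ext = qΔV = q(V_B − V_A).
At A: distance to the source charge is 0.412 m; V_A = kq₁/r = -137 V.
At B: distance to the source charge is 0.752 m; V_B = kq₁/r = -74.8 V.
ΔV = V_B − V_A = 61.8 V.
W_ext = qΔV = (7.39×10⁻⁹ C)(61.8 V) = 4.57×10⁻⁷ J.

4.57×10⁻⁷ J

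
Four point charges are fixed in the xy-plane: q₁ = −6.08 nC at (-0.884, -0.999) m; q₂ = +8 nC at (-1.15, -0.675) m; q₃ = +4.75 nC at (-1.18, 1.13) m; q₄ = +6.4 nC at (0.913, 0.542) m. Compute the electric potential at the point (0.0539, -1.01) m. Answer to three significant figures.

49.0 V

The total potential is the scalar sum of each charge's contribution, V = Σ kqᵢ/rᵢ.
Distances from the field point to each charge: r₁ = 0.938 m, r₂ = 1.25 m, r₃ = 2.47 m, r₄ = 1.77 m.
V = k[(-6.08×10⁻⁹)/(0.938) + (8.00×10⁻⁹)/(1.25) + (4.75×10⁻⁹)/(2.47) + (6.40×10⁻⁹)/(1.77)] = 49.0 V.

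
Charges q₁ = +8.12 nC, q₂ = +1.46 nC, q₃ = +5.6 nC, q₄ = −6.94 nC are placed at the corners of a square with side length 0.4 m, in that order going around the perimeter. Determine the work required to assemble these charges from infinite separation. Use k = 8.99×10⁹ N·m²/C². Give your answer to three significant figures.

The assembly work is the sum of pairwise potential energies, U = Σ_{i<j} kqᵢqⱼ/rᵢⱼ.
The four side pairs have separation 0.400 m and the two diagonal pairs 0.566 m.
Summing all 6 pair terms gives U = -1.13×10⁻⁶ J.

-1.13×10⁻⁶ J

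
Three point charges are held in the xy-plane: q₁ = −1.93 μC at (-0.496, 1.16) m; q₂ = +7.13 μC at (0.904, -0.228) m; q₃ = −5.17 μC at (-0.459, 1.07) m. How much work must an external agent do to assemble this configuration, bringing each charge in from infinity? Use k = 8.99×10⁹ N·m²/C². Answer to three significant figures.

0.683 J

The work to assemble the configuration equals its total potential energy, U = Σ kqᵢqⱼ/rᵢⱼ over all pairs.
Pair separations: r₁₂ = 1.97 m, r₁₃ = 0.0973 m, r₂₃ = 1.88 m.
U = (-0.0628) + (0.922) + (-0.176) = 0.683 J.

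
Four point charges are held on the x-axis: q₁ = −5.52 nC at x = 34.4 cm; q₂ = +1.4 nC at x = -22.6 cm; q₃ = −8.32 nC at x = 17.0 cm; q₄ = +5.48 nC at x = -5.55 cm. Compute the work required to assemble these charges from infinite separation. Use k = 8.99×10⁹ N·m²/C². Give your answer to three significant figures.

The assembly work is the sum of pairwise potential energies, U = Σ_{i<j} kqᵢqⱼ/rᵢⱼ.
Pair separations: r₁₂ = 0.570 m, r₁₃ = 0.174 m, r₁₄ = 0.399 m, r₂₃ = 0.396 m, r₂₄ = 0.171 m, r₃₄ = 0.226 m.
Summing all 6 pair terms gives U = -1.07×10⁻⁷ J.

-1.07×10⁻⁷ J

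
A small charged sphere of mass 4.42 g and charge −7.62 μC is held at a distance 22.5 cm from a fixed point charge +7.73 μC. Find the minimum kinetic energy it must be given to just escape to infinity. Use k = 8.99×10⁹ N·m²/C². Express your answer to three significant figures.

To just escape, total mechanical energy must reach zero at infinity: ½mv²_min + U = 0, so ½mv²_min = −U = |kQq|/r.
|U| = |kQq|/r = (8.99×10⁹ N·m²/C²)(7.73×10⁻⁶)(7.62×10⁻⁶)/(0.225) = 2.35 J.

2.35 J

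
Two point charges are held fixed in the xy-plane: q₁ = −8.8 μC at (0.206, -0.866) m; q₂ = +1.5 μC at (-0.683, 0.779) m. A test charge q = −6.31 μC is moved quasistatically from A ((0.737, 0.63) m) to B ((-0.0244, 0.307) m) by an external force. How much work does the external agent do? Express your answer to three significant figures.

For quasistatic motion the external work equals the change in potential energy: W_ext = qΔV = q(V_B − V_A).
At A: distances to the source charges are 1.59 m, 1.43 m; V_A = Σ kqᵢ/rᵢ = -4.04×10⁴ V.
At B: distances to the source charges are 1.20 m, 0.810 m; V_B = Σ kqᵢ/rᵢ = -4.95×10⁴ V.
ΔV = V_B − V_A = -9150 V.
W_ext = qΔV = (-6.31×10⁻⁶ C)(-9150 V) = 0.0577 J.

0.0577 J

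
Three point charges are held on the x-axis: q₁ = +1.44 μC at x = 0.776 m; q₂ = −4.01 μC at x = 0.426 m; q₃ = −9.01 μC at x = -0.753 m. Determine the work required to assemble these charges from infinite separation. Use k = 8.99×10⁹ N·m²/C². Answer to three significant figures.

0.0509 J

The assembly work is the sum of pairwise potential energies, U = Σ_{i<j} kqᵢqⱼ/rᵢⱼ.
Pair separations: r₁₂ = 0.350 m, r₁₃ = 1.53 m, r₂₃ = 1.18 m.
U = (-0.148) + (-0.0763) + (0.275) = 0.0509 J.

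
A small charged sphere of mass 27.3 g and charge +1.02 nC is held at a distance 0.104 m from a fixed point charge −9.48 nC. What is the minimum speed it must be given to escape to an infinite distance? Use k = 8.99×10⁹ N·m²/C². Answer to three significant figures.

To just escape, total mechanical energy must reach zero at infinity: ½mv²_min + U = 0, so ½mv²_min = −U = |kQq|/r.
|U| = |kQq|/r = (8.99×10⁹ N·m²/C²)(9.48×10⁻⁹)(1.02×10⁻⁹)/(0.104) = 8.36×10⁻⁷ J.
v_min = √(2|U|/m) = √(2·8.36×10⁻⁷/0.0273) = 7.83×10⁻³ m/s.

7.83×10⁻³ m/s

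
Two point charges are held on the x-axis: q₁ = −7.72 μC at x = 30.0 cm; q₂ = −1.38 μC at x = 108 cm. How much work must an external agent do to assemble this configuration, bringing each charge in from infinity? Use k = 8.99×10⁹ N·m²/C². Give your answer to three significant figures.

The assembly work is the sum of pairwise potential energies, U = Σ_{i<j} kqᵢqⱼ/rᵢⱼ.
Pair separations: r₁₂ = 0.780 m.
U = (0.123) = 0.123 J.

0.123 J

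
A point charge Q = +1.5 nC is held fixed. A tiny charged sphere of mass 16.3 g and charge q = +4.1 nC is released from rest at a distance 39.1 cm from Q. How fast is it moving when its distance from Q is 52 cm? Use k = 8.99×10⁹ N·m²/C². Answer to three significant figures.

2.07×10⁻³ m/s

Only the electrostatic force acts, so mechanical energy is conserved: ½mv² = U₁ − U₂ = kQq(1/r₁ − 1/r₂).
U₁ − U₂ = (8.99×10⁹ N·m²/C²)(1.50×10⁻⁹ C)(4.10×10⁻⁹ C)(1/0.391 − 1/0.520) = 3.51×10⁻⁸ J.
v = √(2·3.51×10⁻⁸/0.0163) = 2.07×10⁻³ m/s.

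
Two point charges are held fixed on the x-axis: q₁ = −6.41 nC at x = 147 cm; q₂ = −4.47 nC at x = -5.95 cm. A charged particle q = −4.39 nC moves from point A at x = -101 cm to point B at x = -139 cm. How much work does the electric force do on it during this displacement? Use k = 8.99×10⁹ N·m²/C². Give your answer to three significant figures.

The work done by the electric force is W_field = −ΔU = −q(V_B − V_A) = q(V_A − V_B).
At A: distances to the source charges are 2.48 m, 0.951 m; V_A = Σ kqᵢ/rᵢ = -65.5 V.
At B: distances to the source charges are 2.86 m, 1.33 m; V_B = Σ kqᵢ/rᵢ = -50.4 V.
ΔV = V_B − V_A = 15.2 V.
W_field = −qΔV = −(-4.39×10⁻⁹ C)(15.2 V) = 6.66×10⁻⁸ J.

6.66×10⁻⁸ J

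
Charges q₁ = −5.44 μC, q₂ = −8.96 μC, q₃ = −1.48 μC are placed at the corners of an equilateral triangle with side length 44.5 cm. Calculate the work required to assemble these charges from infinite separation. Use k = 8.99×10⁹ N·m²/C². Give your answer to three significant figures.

The work to assemble the configuration equals its total potential energy, U = Σ kqᵢqⱼ/rᵢⱼ over all pairs.
All three pair separations equal the side length, 0.445 m.
U = (0.985) + (0.163) + (0.268) = 1.42 J.

1.42 J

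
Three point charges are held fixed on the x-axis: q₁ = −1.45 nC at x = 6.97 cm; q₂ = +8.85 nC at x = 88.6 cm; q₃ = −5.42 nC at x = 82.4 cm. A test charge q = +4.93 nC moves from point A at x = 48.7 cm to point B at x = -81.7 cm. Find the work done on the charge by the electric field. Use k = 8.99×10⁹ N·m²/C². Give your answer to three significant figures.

1.05×10⁻⁷ J

The work done by the electric force is W_field = −ΔU = −q(V_B − V_A) = q(V_A − V_B).
At A: distances to the source charges are 0.417 m, 0.399 m, 0.337 m; V_A = Σ kqᵢ/rᵢ = 23.6 V.
At B: distances to the source charges are 0.887 m, 1.70 m, 1.64 m; V_B = Σ kqᵢ/rᵢ = 2.32 V.
ΔV = V_B − V_A = -21.3 V.
W_field = −qΔV = −(4.93×10⁻⁹ C)(-21.3 V) = 1.05×10⁻⁷ J.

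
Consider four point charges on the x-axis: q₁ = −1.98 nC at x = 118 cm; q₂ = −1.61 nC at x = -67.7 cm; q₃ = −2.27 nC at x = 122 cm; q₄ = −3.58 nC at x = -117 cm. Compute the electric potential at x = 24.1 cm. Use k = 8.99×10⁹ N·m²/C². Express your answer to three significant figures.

-78.4 V

Electric potential is a scalar, so the contributions from each charge add algebraically: V = Σ kqᵢ/rᵢ.
Distances from the field point to each charge: r₁ = 0.939 m, r₂ = 0.918 m, r₃ = 0.979 m, r₄ = 1.41 m.
V = k[(-1.98×10⁻⁹)/(0.939) + (-1.61×10⁻⁹)/(0.918) + (-2.27×10⁻⁹)/(0.979) + (-3.58×10⁻⁹)/(1.41)] = -78.4 V.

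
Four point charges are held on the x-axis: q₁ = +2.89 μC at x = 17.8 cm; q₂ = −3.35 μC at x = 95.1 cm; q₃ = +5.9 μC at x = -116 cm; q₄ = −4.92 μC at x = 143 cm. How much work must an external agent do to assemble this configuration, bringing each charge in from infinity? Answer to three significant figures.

The work to assemble the configuration equals its total potential energy, U = Σ kqᵢqⱼ/rᵢⱼ over all pairs.
Pair separations: r₁₂ = 0.773 m, r₁₃ = 1.34 m, r₁₄ = 1.25 m, r₂₃ = 2.11 m, r₂₄ = 0.479 m, r₃₄ = 2.59 m.
Summing all 6 pair terms gives U = 0.0243 J.

0.0243 J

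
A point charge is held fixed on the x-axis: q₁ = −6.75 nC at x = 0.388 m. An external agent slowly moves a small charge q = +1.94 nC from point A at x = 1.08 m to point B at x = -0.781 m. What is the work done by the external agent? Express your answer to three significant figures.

For quasistatic motion the external work equals the change in potential energy: W_ext = qΔV = q(V_B − V_A).
At A: distance to the source charge is 0.692 m; V_A = kq₁/r = -87.7 V.
At B: distance to the source charge is 1.17 m; V_B = kq₁/r = -51.9 V.
ΔV = V_B − V_A = 35.8 V.
W_ext = qΔV = (1.94×10⁻⁹ C)(35.8 V) = 6.94×10⁻⁸ J.

6.94×10⁻⁸ J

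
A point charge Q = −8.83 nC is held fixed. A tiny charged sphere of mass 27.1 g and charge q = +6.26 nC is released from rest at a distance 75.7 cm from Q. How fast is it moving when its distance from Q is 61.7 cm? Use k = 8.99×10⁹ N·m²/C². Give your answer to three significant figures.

Only the electrostatic force acts, so mechanical energy is conserved: ½mv² = U₁ − U₂ = kQq(1/r₁ − 1/r₂).
U₁ − U₂ = (8.99×10⁹ N·m²/C²)(-8.83×10⁻⁹ C)(6.26×10⁻⁹ C)(1/0.757 − 1/0.617) = 1.49×10⁻⁷ J.
v = √(2·1.49×10⁻⁷/0.0271) = 3.32×10⁻³ m/s.

3.32×10⁻³ m/s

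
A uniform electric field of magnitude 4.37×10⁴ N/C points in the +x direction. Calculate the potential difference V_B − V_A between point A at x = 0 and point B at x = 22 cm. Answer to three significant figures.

In a uniform field, potential decreases in the direction of E: V_B − V_A = −E·Δx.
V_B − V_A = −(4.37×10⁴ V/m)(0.220 m) = -9610 V.

-9610 V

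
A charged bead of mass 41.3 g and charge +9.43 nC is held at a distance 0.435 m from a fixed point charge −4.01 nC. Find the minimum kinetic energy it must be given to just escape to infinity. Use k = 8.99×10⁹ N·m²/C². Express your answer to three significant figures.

To just escape, total mechanical energy must reach zero at infinity: ½mv²_min + U = 0, so ½mv²_min = −U = |kQq|/r.
|U| = |kQq|/r = (8.99×10⁹ N·m²/C²)(4.01×10⁻⁹)(9.43×10⁻⁹)/(0.435) = 7.81×10⁻⁷ J.

7.81×10⁻⁷ J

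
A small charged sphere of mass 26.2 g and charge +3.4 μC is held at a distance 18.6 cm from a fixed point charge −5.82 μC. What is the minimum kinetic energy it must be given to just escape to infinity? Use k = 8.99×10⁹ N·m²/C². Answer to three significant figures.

0.956 J

To just escape, total mechanical energy must reach zero at infinity: ½mv²_min + U = 0, so ½mv²_min = −U = |kQq|/r.
|U| = |kQq|/r = (8.99×10⁹ N·m²/C²)(5.82×10⁻⁶)(3.40×10⁻⁶)/(0.186) = 0.956 J.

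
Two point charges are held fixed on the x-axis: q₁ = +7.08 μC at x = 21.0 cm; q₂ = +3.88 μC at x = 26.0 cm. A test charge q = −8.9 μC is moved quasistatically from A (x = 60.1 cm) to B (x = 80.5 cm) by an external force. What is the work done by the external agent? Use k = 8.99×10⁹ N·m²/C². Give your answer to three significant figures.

For quasistatic motion the external work equals the change in potential energy: W_ext = qΔV = q(V_B − V_A).
At A: distances to the source charges are 0.391 m, 0.341 m; V_A = Σ kqᵢ/rᵢ = 2.65×10⁵ V.
At B: distances to the source charges are 0.595 m, 0.545 m; V_B = Σ kqᵢ/rᵢ = 1.71×10⁵ V.
ΔV = V_B − V_A = -9.41×10⁴ V.
W_ext = qΔV = (-8.90×10⁻⁶ C)(-9.41×10⁴ V) = 0.837 J.

0.837 J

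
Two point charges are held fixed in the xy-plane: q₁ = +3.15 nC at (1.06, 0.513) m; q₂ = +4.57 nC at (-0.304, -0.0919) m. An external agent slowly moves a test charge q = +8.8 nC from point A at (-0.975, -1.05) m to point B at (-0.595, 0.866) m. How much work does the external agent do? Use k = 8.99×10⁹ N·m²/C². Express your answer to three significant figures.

For quasistatic motion the external work equals the change in potential energy: W_ext = qΔV = q(V_B − V_A).
At A: distances to the source charges are 2.57 m, 1.17 m; V_A = Σ kqᵢ/rᵢ = 46.2 V.
At B: distances to the source charges are 1.69 m, 1.00 m; V_B = Σ kqᵢ/rᵢ = 57.8 V.
ΔV = V_B − V_A = 11.6 V.
W_ext = qΔV = (8.80×10⁻⁹ C)(11.6 V) = 1.02×10⁻⁷ J.

1.02×10⁻⁷ J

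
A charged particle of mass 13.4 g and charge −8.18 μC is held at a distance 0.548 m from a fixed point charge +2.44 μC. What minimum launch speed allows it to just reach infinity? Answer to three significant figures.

6.99 m/s

To just escape, total mechanical energy must reach zero at infinity: ½mv²_min + U = 0, so ½mv²_min = −U = |kQq|/r.
|U| = |kQq|/r = (8.99×10⁹ N·m²/C²)(2.44×10⁻⁶)(8.18×10⁻⁶)/(0.548) = 0.327 J.
v_min = √(2|U|/m) = √(2·0.327/0.0134) = 6.99 m/s.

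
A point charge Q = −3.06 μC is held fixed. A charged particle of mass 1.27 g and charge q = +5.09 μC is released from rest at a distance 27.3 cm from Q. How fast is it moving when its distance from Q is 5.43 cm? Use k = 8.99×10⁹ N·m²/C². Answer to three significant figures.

57.0 m/s

Only the electrostatic force acts, so mechanical energy is conserved: ½mv² = U₁ − U₂ = kQq(1/r₁ − 1/r₂).
U₁ − U₂ = (8.99×10⁹ N·m²/C²)(-3.06×10⁻⁶ C)(5.09×10⁻⁶ C)(1/0.273 − 1/0.0543) = 2.07 J.
v = √(2·2.07/1.27×10⁻³) = 57.0 m/s.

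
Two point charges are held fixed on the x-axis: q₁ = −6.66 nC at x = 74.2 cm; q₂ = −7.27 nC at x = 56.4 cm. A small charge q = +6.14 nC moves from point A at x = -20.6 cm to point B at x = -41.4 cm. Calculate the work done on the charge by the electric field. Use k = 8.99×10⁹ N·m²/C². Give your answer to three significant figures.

-1.81×10⁻⁷ J

The work done by the electric force is W_field = −ΔU = −q(V_B − V_A) = q(V_A − V_B).
At A: distances to the source charges are 0.948 m, 0.770 m; V_A = Σ kqᵢ/rᵢ = -148 V.
At B: distances to the source charges are 1.16 m, 0.978 m; V_B = Σ kqᵢ/rᵢ = -119 V.
ΔV = V_B − V_A = 29.4 V.
W_field = −qΔV = −(6.14×10⁻⁹ C)(29.4 V) = -1.81×10⁻⁷ J.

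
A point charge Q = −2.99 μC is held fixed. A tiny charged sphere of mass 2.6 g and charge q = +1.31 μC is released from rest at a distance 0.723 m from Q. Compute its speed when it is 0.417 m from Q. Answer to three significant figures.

Only the electrostatic force acts, so mechanical energy is conserved: ½mv² = U₁ − U₂ = kQq(1/r₁ − 1/r₂).
U₁ − U₂ = (8.99×10⁹ N·m²/C²)(-2.99×10⁻⁶ C)(1.31×10⁻⁶ C)(1/0.723 − 1/0.417) = 0.0357 J.
v = √(2·0.0357/2.60×10⁻³) = 5.24 m/s.

5.24 m/s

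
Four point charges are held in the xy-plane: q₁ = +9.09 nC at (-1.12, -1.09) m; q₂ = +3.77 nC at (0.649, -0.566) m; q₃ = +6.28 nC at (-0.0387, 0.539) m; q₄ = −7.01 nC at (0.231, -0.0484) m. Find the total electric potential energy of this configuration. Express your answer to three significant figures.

-7.12×10⁻⁷ J

The work to assemble the configuration equals its total potential energy, U = Σ kqᵢqⱼ/rᵢⱼ over all pairs.
Pair separations: r₁₂ = 1.84 m, r₁₃ = 1.96 m, r₁₄ = 1.71 m, r₂₃ = 1.30 m, r₂₄ = 0.665 m, r₃₄ = 0.646 m.
Summing all 6 pair terms gives U = -7.12×10⁻⁷ J.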